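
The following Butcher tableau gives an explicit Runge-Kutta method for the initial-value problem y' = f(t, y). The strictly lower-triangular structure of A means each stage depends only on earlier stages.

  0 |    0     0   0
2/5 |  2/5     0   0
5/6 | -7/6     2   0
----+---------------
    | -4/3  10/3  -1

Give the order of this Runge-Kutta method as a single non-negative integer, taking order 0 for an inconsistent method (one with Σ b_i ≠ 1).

2

b = (-4/3, 10/3, -1)
c = (0, 2/5, 5/6)
Ac = (0, 0, 4/5)
Σ b_i: (-4/3)·1 + 10/3·1 + (-1)·1 = 1 ✓
b·c: 10/3·2/5 + (-1)·5/6 = 1/2 ✓
b·c²: 10/3·4/25 + (-1)·25/36 = -29/180 ≠ 1/3 ⇒ order 2.
b·Ac: (-1)·4/5 = -4/5 ≠ 1/6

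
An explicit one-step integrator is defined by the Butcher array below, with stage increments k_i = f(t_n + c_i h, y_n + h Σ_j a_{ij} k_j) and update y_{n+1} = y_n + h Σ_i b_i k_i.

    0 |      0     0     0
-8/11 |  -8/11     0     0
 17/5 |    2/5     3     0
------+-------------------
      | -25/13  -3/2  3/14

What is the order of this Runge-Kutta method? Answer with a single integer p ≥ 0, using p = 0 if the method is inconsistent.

0

b = (-25/13, -3/2, 3/14)
c = (0, -8/11, 17/5)
Ac = (0, 0, -24/11)
Σ b_i: (-25/13)·1 + (-3/2)·1 + 3/14·1 = -292/91 ≠ 1 ⇒ order 0.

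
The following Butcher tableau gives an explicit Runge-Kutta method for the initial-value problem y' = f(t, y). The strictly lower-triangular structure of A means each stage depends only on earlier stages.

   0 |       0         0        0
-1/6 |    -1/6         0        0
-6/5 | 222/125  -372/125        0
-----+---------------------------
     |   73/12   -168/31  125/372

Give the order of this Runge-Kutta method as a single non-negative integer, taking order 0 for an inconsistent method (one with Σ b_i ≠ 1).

3

b = (73/12, -168/31, 125/372)
c = (0, -1/6, -6/5)
Ac = (0, 0, 62/125)
Σ b_i: 73/12·1 + (-168/31)·1 + 125/372·1 = 1 ✓
b·c: (-168/31)·(-1/6) + 125/372·(-6/5) = 1/2 ✓
b·c²: (-168/31)·1/36 + 125/372·36/25 = 1/3 ✓
b·Ac: 125/372·62/125 = 1/6 ✓; 3 stages ⇒ order 3.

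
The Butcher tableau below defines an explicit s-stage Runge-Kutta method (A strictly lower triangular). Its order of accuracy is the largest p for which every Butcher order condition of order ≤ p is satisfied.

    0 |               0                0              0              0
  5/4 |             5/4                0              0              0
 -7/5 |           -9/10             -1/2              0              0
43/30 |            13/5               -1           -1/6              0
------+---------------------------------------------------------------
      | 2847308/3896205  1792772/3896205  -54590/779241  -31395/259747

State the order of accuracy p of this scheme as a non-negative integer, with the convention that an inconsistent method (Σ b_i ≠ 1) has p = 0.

3

b = (2847308/3896205, 1792772/3896205, -54590/779241, -31395/259747)
c = (0, 5/4, -7/5, 43/30)
Ac = (0, 0, -5/8, -61/60)
Σ b_i: 2847308/3896205·1 + 1792772/3896205·1 + (-54590/779241)·1 + (-31395/259747)·1 = 1 ✓
b·c: 1792772/3896205·5/4 + (-54590/779241)·(-7/5) + (-31395/259747)·43/30 = 1/2 ✓
b·c²: 1792772/3896205·25/16 + (-54590/779241)·49/25 + (-31395/259747)·1849/900 = 1/3 ✓
b·Ac: (-54590/779241)·(-5/8) + (-31395/259747)·(-61/60) = 1/6 ✓
b·c³: 1792772/3896205·125/64 + (-54590/779241)·(-343/125) + (-31395/259747)·79507/27000 = 27491981/37403568 ≠ 1/4 ⇒ order 3.
b·(c∘Ac): (-54590/779241)·7/8 + (-31395/259747)·(-2623/1800) = 3579289/31169640 ≠ 1/8
b·Ac²: (-54590/779241)·(-25/32) + (-31395/259747)·(-2267/1200) = 1102898/3896205 ≠ 1/12
b·A²c: (-31395/259747)·5/48 = -52325/4155952 ≠ 1/24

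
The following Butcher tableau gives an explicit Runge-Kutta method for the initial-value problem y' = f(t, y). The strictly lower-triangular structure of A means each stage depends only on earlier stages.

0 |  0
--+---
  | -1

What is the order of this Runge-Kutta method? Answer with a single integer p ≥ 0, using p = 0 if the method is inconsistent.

b = (-1)
c = (0)
Σ b_i: (-1)·1 = -1 ≠ 1 ⇒ order 0.

0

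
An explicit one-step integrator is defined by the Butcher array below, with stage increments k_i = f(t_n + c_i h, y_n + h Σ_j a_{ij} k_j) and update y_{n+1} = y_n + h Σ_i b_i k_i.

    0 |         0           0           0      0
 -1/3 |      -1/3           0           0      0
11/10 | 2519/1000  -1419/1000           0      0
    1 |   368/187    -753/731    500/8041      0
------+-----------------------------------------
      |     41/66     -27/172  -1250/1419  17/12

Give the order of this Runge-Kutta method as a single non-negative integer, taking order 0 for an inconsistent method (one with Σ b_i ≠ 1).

b = (41/66, -27/172, -1250/1419, 17/12)
c = (0, -1/3, 11/10, 1)
Ac = (0, 0, 473/1000, 7/17)
Σ b_i: 41/66·1 + (-27/172)·1 + (-1250/1419)·1 + 17/12·1 = 1 ✓
b·c: (-27/172)·(-1/3) + (-1250/1419)·11/10 + 17/12·1 = 1/2 ✓
b·c²: (-27/172)·1/9 + (-1250/1419)·121/100 + 17/12·1 = 1/3 ✓
b·Ac: (-1250/1419)·473/1000 + 17/12·7/17 = 1/6 ✓
b·c³: (-27/172)·(-1/27) + (-1250/1419)·1331/1000 + 17/12·1 = 1/4 ✓
b·(c∘Ac): (-1250/1419)·5203/10000 + 17/12·7/17 = 1/8 ✓
b·Ac²: (-1250/1419)·(-473/3000) + 17/12·(-2/51) = 1/12 ✓
b·A²c: 17/12·1/34 = 1/24 ✓; 4 stages ⇒ order 4.

4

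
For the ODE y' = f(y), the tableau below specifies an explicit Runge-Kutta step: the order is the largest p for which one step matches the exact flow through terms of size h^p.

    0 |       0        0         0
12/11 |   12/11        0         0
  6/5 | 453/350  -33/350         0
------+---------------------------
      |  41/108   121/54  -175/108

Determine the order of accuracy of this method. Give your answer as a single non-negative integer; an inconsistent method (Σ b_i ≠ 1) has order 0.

b = (41/108, 121/54, -175/108)
c = (0, 12/11, 6/5)
Ac = (0, 0, -18/175)
Σ b_i: 41/108·1 + 121/54·1 + (-175/108)·1 = 1 ✓
b·c: 121/54·12/11 + (-175/108)·6/5 = 1/2 ✓
b·c²: 121/54·144/121 + (-175/108)·36/25 = 1/3 ✓
b·Ac: (-175/108)·(-18/175) = 1/6 ✓; 3 stages ⇒ order 3.

3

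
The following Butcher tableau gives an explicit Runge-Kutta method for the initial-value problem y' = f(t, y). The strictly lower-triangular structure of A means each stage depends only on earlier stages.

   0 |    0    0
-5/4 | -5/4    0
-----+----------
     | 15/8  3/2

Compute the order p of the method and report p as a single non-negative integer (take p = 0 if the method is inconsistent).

0

b = (15/8, 3/2)
c = (0, -5/4)
Σ b_i: 15/8·1 + 3/2·1 = 27/8 ≠ 1 ⇒ order 0.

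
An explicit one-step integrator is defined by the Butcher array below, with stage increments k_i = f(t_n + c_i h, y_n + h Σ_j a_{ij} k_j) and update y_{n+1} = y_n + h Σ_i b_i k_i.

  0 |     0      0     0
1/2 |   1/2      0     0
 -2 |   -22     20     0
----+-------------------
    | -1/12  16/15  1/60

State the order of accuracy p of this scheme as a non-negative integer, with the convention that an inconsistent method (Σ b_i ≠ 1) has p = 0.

b = (-1/12, 16/15, 1/60)
c = (0, 1/2, -2)
Ac = (0, 0, 10)
Σ b_i: (-1/12)·1 + 16/15·1 + 1/60·1 = 1 ✓
b·c: 16/15·1/2 + 1/60·(-2) = 1/2 ✓
b·c²: 16/15·1/4 + 1/60·4 = 1/3 ✓
b·Ac: 1/60·10 = 1/6 ✓; 3 stages ⇒ order 3.

3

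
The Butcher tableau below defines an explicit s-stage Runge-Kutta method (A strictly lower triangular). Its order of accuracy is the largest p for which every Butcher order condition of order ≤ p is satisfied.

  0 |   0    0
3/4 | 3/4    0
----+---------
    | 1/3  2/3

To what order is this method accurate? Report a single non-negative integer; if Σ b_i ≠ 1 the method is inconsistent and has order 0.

2

b = (1/3, 2/3)
c = (0, 3/4)
Σ b_i: 1/3·1 + 2/3·1 = 1 ✓
b·c: 2/3·3/4 = 1/2 ✓; 2 stages ⇒ order 2.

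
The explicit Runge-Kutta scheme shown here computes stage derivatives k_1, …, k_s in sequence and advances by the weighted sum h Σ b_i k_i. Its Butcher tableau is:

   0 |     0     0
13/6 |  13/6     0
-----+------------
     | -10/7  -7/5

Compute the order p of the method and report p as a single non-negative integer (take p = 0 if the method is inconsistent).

0

b = (-10/7, -7/5)
c = (0, 13/6)
Σ b_i: (-10/7)·1 + (-7/5)·1 = -99/35 ≠ 1 ⇒ order 0.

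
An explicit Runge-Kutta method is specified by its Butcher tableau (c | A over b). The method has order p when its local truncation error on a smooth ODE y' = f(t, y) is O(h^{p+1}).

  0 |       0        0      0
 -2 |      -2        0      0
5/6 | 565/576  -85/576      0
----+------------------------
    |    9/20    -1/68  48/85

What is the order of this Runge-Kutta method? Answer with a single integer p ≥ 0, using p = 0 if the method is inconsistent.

3

b = (9/20, -1/68, 48/85)
c = (0, -2, 5/6)
Ac = (0, 0, 85/288)
Σ b_i: 9/20·1 + (-1/68)·1 + 48/85·1 = 1 ✓
b·c: (-1/68)·(-2) + 48/85·5/6 = 1/2 ✓
b·c²: (-1/68)·4 + 48/85·25/36 = 1/3 ✓
b·Ac: 48/85·85/288 = 1/6 ✓; 3 stages ⇒ order 3.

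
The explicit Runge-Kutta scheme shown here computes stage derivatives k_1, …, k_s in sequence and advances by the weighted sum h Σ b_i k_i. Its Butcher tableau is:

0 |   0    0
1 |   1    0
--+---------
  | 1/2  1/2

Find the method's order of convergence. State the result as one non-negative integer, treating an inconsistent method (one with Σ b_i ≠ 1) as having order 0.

b = (1/2, 1/2)
c = (0, 1)
Σ b_i: 1/2·1 + 1/2·1 = 1 ✓
b·c: 1/2·1 = 1/2 ✓; 2 stages ⇒ order 2.

2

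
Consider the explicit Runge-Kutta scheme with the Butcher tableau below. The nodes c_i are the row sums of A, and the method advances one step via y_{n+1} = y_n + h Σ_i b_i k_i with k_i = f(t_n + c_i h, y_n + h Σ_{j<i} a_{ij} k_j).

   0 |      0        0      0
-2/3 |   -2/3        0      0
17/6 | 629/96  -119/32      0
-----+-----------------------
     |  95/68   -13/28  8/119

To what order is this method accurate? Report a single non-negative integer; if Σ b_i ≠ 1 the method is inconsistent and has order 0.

3

b = (95/68, -13/28, 8/119)
c = (0, -2/3, 17/6)
Ac = (0, 0, 119/48)
Σ b_i: 95/68·1 + (-13/28)·1 + 8/119·1 = 1 ✓
b·c: (-13/28)·(-2/3) + 8/119·17/6 = 1/2 ✓
b·c²: (-13/28)·4/9 + 8/119·289/36 = 1/3 ✓
b·Ac: 8/119·119/48 = 1/6 ✓; 3 stages ⇒ order 3.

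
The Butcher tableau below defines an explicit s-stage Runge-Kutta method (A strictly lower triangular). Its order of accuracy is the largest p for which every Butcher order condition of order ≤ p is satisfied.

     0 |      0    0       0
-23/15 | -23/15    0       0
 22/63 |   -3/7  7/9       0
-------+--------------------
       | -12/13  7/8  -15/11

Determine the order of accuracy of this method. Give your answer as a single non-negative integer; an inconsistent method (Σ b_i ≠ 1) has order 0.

0

b = (-12/13, 7/8, -15/11)
c = (0, -23/15, 22/63)
Ac = (0, 0, -161/135)
Σ b_i: (-12/13)·1 + 7/8·1 + (-15/11)·1 = -1615/1144 ≠ 1 ⇒ order 0.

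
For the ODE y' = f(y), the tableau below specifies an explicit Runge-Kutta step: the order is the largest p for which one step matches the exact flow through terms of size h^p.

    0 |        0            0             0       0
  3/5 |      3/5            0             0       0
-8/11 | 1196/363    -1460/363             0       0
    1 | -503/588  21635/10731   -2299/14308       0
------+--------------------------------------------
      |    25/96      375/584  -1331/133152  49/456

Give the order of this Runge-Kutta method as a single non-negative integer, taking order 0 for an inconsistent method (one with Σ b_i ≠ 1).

b = (25/96, 375/584, -1331/133152, 49/456)
c = (0, 3/5, -8/11, 1)
Ac = (0, 0, -292/121, 65/49)
Σ b_i: 25/96·1 + 375/584·1 + (-1331/133152)·1 + 49/456·1 = 1 ✓
b·c: 375/584·3/5 + (-1331/133152)·(-8/11) + 49/456·1 = 1/2 ✓
b·c²: 375/584·9/25 + (-1331/133152)·64/121 + 49/456·1 = 1/3 ✓
b·Ac: (-1331/133152)·(-292/121) + 49/456·65/49 = 1/6 ✓
b·c³: 375/584·27/125 + (-1331/133152)·(-512/1331) + 49/456·1 = 1/4 ✓
b·(c∘Ac): (-1331/133152)·2336/1331 + 49/456·65/49 = 1/8 ✓
b·Ac²: (-1331/133152)·(-876/605) + 49/456·157/245 = 1/12 ✓
b·A²c: 49/456·19/49 = 1/24 ✓; 4 stages ⇒ order 4.

4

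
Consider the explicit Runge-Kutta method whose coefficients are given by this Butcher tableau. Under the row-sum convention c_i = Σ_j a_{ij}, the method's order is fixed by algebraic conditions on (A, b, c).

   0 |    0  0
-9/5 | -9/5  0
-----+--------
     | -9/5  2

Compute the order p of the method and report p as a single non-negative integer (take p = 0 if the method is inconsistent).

b = (-9/5, 2)
c = (0, -9/5)
Σ b_i: (-9/5)·1 + 2·1 = 1/5 ≠ 1 ⇒ order 0.

0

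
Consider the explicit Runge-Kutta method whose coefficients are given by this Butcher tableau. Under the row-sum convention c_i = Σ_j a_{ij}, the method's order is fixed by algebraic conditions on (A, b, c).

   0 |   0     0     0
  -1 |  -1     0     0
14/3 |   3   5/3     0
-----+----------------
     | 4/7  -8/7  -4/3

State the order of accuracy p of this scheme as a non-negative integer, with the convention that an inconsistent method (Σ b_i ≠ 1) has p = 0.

0

b = (4/7, -8/7, -4/3)
c = (0, -1, 14/3)
Ac = (0, 0, -5/3)
Σ b_i: 4/7·1 + (-8/7)·1 + (-4/3)·1 = -40/21 ≠ 1 ⇒ order 0.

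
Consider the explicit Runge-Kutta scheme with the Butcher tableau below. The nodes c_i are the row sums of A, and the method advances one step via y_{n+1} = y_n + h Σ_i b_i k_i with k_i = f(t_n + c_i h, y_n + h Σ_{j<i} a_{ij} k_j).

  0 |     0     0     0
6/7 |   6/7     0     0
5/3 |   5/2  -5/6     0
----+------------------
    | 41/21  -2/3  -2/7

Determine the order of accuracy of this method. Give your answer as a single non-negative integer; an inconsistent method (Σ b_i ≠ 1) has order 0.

1

b = (41/21, -2/3, -2/7)
c = (0, 6/7, 5/3)
Ac = (0, 0, -5/7)
Σ b_i: 41/21·1 + (-2/3)·1 + (-2/7)·1 = 1 ✓
b·c: (-2/3)·6/7 + (-2/7)·5/3 = -22/21 ≠ 1/2 ⇒ order 1.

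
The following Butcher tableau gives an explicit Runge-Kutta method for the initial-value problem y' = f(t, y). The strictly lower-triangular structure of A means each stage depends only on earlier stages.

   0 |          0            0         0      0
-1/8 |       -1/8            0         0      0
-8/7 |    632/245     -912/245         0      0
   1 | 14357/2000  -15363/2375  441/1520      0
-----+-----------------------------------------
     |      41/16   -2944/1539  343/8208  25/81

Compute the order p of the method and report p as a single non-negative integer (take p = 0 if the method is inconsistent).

4

b = (41/16, -2944/1539, 343/8208, 25/81)
c = (0, -1/8, -8/7, 1)
Ac = (0, 0, 114/245, 477/1000)
Σ b_i: 41/16·1 + (-2944/1539)·1 + 343/8208·1 + 25/81·1 = 1 ✓
b·c: (-2944/1539)·(-1/8) + 343/8208·(-8/7) + 25/81·1 = 1/2 ✓
b·c²: (-2944/1539)·1/64 + 343/8208·64/49 + 25/81·1 = 1/3 ✓
b·Ac: 343/8208·114/245 + 25/81·477/1000 = 1/6 ✓
b·c³: (-2944/1539)·(-1/512) + 343/8208·(-512/343) + 25/81·1 = 1/4 ✓
b·(c∘Ac): 343/8208·(-912/1715) + 25/81·477/1000 = 1/8 ✓
b·Ac²: 343/8208·(-57/980) + 25/81·2223/8000 = 1/12 ✓
b·A²c: 25/81·27/200 = 1/24 ✓; 4 stages ⇒ order 4.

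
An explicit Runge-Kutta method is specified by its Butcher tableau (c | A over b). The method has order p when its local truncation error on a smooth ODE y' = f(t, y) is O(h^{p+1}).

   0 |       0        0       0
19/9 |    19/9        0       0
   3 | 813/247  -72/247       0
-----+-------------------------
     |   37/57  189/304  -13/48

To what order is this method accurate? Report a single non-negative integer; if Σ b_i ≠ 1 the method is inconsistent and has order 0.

b = (37/57, 189/304, -13/48)
c = (0, 19/9, 3)
Ac = (0, 0, -8/13)
Σ b_i: 37/57·1 + 189/304·1 + (-13/48)·1 = 1 ✓
b·c: 189/304·19/9 + (-13/48)·3 = 1/2 ✓
b·c²: 189/304·361/81 + (-13/48)·9 = 1/3 ✓
b·Ac: (-13/48)·(-8/13) = 1/6 ✓; 3 stages ⇒ order 3.

3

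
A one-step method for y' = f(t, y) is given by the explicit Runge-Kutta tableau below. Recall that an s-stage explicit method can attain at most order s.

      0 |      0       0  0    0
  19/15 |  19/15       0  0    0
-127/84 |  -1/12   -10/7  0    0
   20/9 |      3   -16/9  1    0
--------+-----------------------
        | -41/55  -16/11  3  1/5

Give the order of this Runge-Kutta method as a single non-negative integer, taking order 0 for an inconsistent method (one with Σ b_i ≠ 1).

b = (-41/55, -16/11, 3, 1/5)
c = (0, 19/15, -127/84, 20/9)
Ac = (0, 0, -38/21, -14227/3780)
Σ b_i: (-41/55)·1 + (-16/11)·1 + 3·1 + 1/5·1 = 1 ✓
b·c: (-16/11)·19/15 + 3·(-127/84) + 1/5·20/9 = -82241/13860 ≠ 1/2 ⇒ order 1.

1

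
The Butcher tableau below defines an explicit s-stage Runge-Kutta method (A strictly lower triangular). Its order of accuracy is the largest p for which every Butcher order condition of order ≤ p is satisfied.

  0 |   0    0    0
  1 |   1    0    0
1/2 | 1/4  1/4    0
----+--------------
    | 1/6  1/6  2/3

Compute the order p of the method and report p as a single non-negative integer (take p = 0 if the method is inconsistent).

3

b = (1/6, 1/6, 2/3)
c = (0, 1, 1/2)
Ac = (0, 0, 1/4)
Σ b_i: 1/6·1 + 1/6·1 + 2/3·1 = 1 ✓
b·c: 1/6·1 + 2/3·1/2 = 1/2 ✓
b·c²: 1/6·1 + 2/3·1/4 = 1/3 ✓
b·Ac: 2/3·1/4 = 1/6 ✓; 3 stages ⇒ order 3.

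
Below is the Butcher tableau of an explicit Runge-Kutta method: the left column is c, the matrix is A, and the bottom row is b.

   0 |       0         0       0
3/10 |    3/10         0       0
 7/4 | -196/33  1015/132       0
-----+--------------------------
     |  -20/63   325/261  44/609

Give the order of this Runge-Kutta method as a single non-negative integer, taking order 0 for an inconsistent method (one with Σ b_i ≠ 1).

b = (-20/63, 325/261, 44/609)
c = (0, 3/10, 7/4)
Ac = (0, 0, 203/88)
Σ b_i: (-20/63)·1 + 325/261·1 + 44/609·1 = 1 ✓
b·c: 325/261·3/10 + 44/609·7/4 = 1/2 ✓
b·c²: 325/261·9/100 + 44/609·49/16 = 1/3 ✓
b·Ac: 44/609·203/88 = 1/6 ✓; 3 stages ⇒ order 3.

3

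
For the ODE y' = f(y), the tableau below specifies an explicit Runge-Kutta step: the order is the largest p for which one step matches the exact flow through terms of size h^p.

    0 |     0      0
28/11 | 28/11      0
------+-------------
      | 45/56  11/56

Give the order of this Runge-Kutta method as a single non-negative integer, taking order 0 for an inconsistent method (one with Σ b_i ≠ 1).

b = (45/56, 11/56)
c = (0, 28/11)
Σ b_i: 45/56·1 + 11/56·1 = 1 ✓
b·c: 11/56·28/11 = 1/2 ✓; 2 stages ⇒ order 2.

2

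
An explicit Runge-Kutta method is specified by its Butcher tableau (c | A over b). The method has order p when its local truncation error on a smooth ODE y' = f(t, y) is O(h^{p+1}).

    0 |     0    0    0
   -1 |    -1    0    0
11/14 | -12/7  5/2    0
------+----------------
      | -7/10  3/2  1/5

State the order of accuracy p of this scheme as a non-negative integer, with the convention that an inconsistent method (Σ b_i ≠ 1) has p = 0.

b = (-7/10, 3/2, 1/5)
c = (0, -1, 11/14)
Ac = (0, 0, -5/2)
Σ b_i: (-7/10)·1 + 3/2·1 + 1/5·1 = 1 ✓
b·c: 3/2·(-1) + 1/5·11/14 = -47/35 ≠ 1/2 ⇒ order 1.

1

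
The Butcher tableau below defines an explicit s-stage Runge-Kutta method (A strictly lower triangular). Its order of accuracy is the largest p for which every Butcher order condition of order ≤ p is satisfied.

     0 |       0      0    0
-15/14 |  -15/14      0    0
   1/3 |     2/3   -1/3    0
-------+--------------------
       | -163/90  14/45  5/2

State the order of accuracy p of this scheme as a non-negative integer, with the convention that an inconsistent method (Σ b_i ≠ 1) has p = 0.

b = (-163/90, 14/45, 5/2)
c = (0, -15/14, 1/3)
Ac = (0, 0, 5/14)
Σ b_i: (-163/90)·1 + 14/45·1 + 5/2·1 = 1 ✓
b·c: 14/45·(-15/14) + 5/2·1/3 = 1/2 ✓
b·c²: 14/45·225/196 + 5/2·1/9 = 40/63 ≠ 1/3 ⇒ order 2.
b·Ac: 5/2·5/14 = 25/28 ≠ 1/6

2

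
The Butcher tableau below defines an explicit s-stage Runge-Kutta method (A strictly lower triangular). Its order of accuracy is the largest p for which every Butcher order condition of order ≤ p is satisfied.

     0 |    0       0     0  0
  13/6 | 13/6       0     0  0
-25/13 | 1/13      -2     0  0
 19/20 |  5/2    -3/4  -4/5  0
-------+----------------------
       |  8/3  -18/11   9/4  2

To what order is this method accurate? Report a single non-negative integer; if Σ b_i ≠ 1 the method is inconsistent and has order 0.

b = (8/3, -18/11, 9/4, 2)
c = (0, 13/6, -25/13, 19/20)
Ac = (0, 0, -13/3, -9/104)
Σ b_i: 8/3·1 + (-18/11)·1 + 9/4·1 + 2·1 = 697/132 ≠ 1 ⇒ order 0.

0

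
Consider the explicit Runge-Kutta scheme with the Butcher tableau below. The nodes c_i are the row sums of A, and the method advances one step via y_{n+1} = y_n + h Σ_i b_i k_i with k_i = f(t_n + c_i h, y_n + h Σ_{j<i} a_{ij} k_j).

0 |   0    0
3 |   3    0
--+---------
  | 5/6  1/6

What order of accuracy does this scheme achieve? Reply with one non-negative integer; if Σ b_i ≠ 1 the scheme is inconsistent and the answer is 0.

2

b = (5/6, 1/6)
c = (0, 3)
Σ b_i: 5/6·1 + 1/6·1 = 1 ✓
b·c: 1/6·3 = 1/2 ✓; 2 stages ⇒ order 2.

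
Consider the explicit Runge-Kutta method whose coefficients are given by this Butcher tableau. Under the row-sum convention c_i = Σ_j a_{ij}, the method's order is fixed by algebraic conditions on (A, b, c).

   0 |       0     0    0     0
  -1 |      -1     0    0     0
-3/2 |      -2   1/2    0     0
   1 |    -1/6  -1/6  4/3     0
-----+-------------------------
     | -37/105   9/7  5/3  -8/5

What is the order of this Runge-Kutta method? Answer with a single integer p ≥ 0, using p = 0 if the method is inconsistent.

1

b = (-37/105, 9/7, 5/3, -8/5)
c = (0, -1, -3/2, 1)
Ac = (0, 0, -1/2, -11/6)
Σ b_i: (-37/105)·1 + 9/7·1 + 5/3·1 + (-8/5)·1 = 1 ✓
b·c: 9/7·(-1) + 5/3·(-3/2) + (-8/5)·1 = -377/70 ≠ 1/2 ⇒ order 1.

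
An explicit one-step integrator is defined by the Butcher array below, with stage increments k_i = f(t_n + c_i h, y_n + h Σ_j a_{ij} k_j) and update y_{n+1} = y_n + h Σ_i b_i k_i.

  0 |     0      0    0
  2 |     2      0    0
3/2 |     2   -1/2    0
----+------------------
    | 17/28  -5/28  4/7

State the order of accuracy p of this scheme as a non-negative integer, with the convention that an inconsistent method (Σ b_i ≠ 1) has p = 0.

2

b = (17/28, -5/28, 4/7)
c = (0, 2, 3/2)
Ac = (0, 0, -1)
Σ b_i: 17/28·1 + (-5/28)·1 + 4/7·1 = 1 ✓
b·c: (-5/28)·2 + 4/7·3/2 = 1/2 ✓
b·c²: (-5/28)·4 + 4/7·9/4 = 4/7 ≠ 1/3 ⇒ order 2.
b·Ac: 4/7·(-1) = -4/7 ≠ 1/6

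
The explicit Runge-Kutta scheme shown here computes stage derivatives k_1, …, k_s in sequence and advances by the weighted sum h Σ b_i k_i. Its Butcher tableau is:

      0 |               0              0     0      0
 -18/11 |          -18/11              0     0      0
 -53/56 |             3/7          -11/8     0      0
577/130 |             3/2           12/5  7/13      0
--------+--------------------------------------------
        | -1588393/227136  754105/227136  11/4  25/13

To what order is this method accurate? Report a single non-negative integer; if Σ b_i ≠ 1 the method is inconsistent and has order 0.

2

b = (-1588393/227136, 754105/227136, 11/4, 25/13)
c = (0, -18/11, -53/56, 577/130)
Ac = (0, 0, 9/4, -25379/5720)
Σ b_i: (-1588393/227136)·1 + 754105/227136·1 + 11/4·1 + 25/13·1 = 1 ✓
b·c: 754105/227136·(-18/11) + 11/4·(-53/56) + 25/13·577/130 = 1/2 ✓
b·c²: 754105/227136·324/121 + 11/4·2809/3136 + 25/13·332929/16900 = 14926489077/303150848 ≠ 1/3 ⇒ order 2.
b·Ac: 11/4·9/4 + 25/13·(-25379/5720) = -69749/29744 ≠ 1/6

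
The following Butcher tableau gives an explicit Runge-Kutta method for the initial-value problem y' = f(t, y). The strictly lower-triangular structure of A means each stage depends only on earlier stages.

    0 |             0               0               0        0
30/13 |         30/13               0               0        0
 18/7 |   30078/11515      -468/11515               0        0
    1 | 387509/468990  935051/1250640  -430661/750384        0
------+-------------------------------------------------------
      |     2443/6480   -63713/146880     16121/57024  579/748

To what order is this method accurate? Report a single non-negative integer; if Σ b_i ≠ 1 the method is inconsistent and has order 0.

b = (2443/6480, -63713/146880, 16121/57024, 579/748)
c = (0, 30/13, 18/7, 1)
Ac = (0, 0, -216/2303, 289/1158)
Σ b_i: 2443/6480·1 + (-63713/146880)·1 + 16121/57024·1 + 579/748·1 = 1 ✓
b·c: (-63713/146880)·30/13 + 16121/57024·18/7 + 579/748·1 = 1/2 ✓
b·c²: (-63713/146880)·900/169 + 16121/57024·324/49 + 579/748·1 = 1/3 ✓
b·Ac: 16121/57024·(-216/2303) + 579/748·289/1158 = 1/6 ✓
b·c³: (-63713/146880)·27000/2197 + 16121/57024·5832/343 + 579/748·1 = 1/4 ✓
b·(c∘Ac): 16121/57024·(-3888/16121) + 579/748·289/1158 = 1/8 ✓
b·Ac²: 16121/57024·(-6480/29939) + 579/748·4216/22581 = 1/12 ✓
b·A²c: 579/748·187/3474 = 1/24 ✓; 4 stages ⇒ order 4.

4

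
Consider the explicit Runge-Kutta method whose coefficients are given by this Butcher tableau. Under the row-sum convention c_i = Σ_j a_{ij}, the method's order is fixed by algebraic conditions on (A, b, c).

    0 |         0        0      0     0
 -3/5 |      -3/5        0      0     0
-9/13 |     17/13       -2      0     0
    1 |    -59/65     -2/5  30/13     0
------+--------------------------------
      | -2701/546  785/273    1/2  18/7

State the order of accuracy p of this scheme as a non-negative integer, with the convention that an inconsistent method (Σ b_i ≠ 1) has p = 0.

2

b = (-2701/546, 785/273, 1/2, 18/7)
c = (0, -3/5, -9/13, 1)
Ac = (0, 0, 6/5, -5736/4225)
Σ b_i: (-2701/546)·1 + 785/273·1 + 1/2·1 + 18/7·1 = 1 ✓
b·c: 785/273·(-3/5) + 1/2·(-9/13) + 18/7·1 = 1/2 ✓
b·c²: 785/273·9/25 + 1/2·81/169 + 18/7·1 = 45501/11830 ≠ 1/3 ⇒ order 2.
b·Ac: 1/2·6/5 + 18/7·(-5736/4225) = -85503/29575 ≠ 1/6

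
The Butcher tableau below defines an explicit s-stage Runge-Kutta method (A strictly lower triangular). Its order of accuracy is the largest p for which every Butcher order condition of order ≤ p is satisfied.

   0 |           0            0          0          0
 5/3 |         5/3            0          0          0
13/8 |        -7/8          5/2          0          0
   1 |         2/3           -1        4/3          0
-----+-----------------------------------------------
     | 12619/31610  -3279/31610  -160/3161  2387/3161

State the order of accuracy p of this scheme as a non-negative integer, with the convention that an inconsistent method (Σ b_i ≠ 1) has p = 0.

b = (12619/31610, -3279/31610, -160/3161, 2387/3161)
c = (0, 5/3, 13/8, 1)
Ac = (0, 0, 25/6, 1/2)
Σ b_i: 12619/31610·1 + (-3279/31610)·1 + (-160/3161)·1 + 2387/3161·1 = 1 ✓
b·c: (-3279/31610)·5/3 + (-160/3161)·13/8 + 2387/3161·1 = 1/2 ✓
b·c²: (-3279/31610)·25/9 + (-160/3161)·169/64 + 2387/3161·1 = 1/3 ✓
b·Ac: (-160/3161)·25/6 + 2387/3161·1/2 = 1/6 ✓
b·c³: (-3279/31610)·125/27 + (-160/3161)·2197/512 + 2387/3161·1 = 26263/455184 ≠ 1/4 ⇒ order 3.
b·(c∘Ac): (-160/3161)·325/48 + 2387/3161·1/2 = 661/18966 ≠ 1/8
b·Ac²: (-160/3161)·125/18 + 2387/3161·107/144 = 10601/50576 ≠ 1/12
b·A²c: 2387/3161·50/9 = 119350/28449 ≠ 1/24

3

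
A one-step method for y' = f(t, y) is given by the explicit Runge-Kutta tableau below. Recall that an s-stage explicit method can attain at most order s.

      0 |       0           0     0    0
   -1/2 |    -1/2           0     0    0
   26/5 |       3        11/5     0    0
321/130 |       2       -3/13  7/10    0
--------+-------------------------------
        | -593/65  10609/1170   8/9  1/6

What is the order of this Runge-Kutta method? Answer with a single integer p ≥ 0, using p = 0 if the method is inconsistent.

b = (-593/65, 10609/1170, 8/9, 1/6)
c = (0, -1/2, 26/5, 321/130)
Ac = (0, 0, -11/10, 2441/650)
Σ b_i: (-593/65)·1 + 10609/1170·1 + 8/9·1 + 1/6·1 = 1 ✓
b·c: 10609/1170·(-1/2) + 8/9·26/5 + 1/6·321/130 = 1/2 ✓
b·c²: 10609/1170·1/4 + 8/9·676/25 + 1/6·103041/16900 = 692527/25350 ≠ 1/3 ⇒ order 2.
b·Ac: 8/9·(-11/10) + 1/6·2441/650 = -4117/11700 ≠ 1/6

2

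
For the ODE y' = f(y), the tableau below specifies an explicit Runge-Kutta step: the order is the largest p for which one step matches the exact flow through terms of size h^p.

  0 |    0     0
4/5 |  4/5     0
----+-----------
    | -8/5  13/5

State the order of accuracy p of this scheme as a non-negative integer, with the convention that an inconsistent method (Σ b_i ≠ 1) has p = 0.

b = (-8/5, 13/5)
c = (0, 4/5)
Σ b_i: (-8/5)·1 + 13/5·1 = 1 ✓
b·c: 13/5·4/5 = 52/25 ≠ 1/2 ⇒ order 1.

1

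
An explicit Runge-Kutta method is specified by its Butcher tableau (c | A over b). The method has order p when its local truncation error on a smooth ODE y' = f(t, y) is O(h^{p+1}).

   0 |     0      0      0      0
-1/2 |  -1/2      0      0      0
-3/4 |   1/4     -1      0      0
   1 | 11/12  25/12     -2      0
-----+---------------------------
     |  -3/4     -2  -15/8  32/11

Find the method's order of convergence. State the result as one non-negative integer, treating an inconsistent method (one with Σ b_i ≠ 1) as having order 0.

b = (-3/4, -2, -15/8, 32/11)
c = (0, -1/2, -3/4, 1)
Ac = (0, 0, 1/2, 11/24)
Σ b_i: (-3/4)·1 + (-2)·1 + (-15/8)·1 + 32/11·1 = -151/88 ≠ 1 ⇒ order 0.

0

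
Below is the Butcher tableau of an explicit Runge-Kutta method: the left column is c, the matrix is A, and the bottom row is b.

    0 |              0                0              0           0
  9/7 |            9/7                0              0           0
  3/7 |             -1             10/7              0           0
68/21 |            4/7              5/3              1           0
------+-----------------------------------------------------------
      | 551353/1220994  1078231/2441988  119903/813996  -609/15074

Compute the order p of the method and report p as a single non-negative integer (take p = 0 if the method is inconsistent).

3

b = (551353/1220994, 1078231/2441988, 119903/813996, -609/15074)
c = (0, 9/7, 3/7, 68/21)
Ac = (0, 0, 90/49, 18/7)
Σ b_i: 551353/1220994·1 + 1078231/2441988·1 + 119903/813996·1 + (-609/15074)·1 = 1 ✓
b·c: 1078231/2441988·9/7 + 119903/813996·3/7 + (-609/15074)·68/21 = 1/2 ✓
b·c²: 1078231/2441988·81/49 + 119903/813996·9/49 + (-609/15074)·4624/441 = 1/3 ✓
b·Ac: 119903/813996·90/49 + (-609/15074)·18/7 = 1/6 ✓
b·c³: 1078231/2441988·729/343 + 119903/813996·27/343 + (-609/15074)·314432/9261 = -2803111/6647634 ≠ 1/4 ⇒ order 3.
b·(c∘Ac): 119903/813996·270/343 + (-609/15074)·408/49 = -3323/15074 ≠ 1/8
b·Ac²: 119903/813996·810/343 + (-609/15074)·144/49 = 24177/105518 ≠ 1/12
b·A²c: (-609/15074)·90/49 = -3915/52759 ≠ 1/24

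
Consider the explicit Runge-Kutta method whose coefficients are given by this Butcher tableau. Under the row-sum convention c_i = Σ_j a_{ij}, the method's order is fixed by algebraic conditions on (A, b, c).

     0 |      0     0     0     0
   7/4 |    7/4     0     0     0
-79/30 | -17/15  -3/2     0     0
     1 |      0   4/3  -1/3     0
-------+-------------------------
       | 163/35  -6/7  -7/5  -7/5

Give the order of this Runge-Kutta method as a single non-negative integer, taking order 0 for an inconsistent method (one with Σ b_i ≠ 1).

b = (163/35, -6/7, -7/5, -7/5)
c = (0, 7/4, -79/30, 1)
Ac = (0, 0, -21/8, 289/90)
Σ b_i: 163/35·1 + (-6/7)·1 + (-7/5)·1 + (-7/5)·1 = 1 ✓
b·c: (-6/7)·7/4 + (-7/5)·(-79/30) + (-7/5)·1 = 59/75 ≠ 1/2 ⇒ order 1.

1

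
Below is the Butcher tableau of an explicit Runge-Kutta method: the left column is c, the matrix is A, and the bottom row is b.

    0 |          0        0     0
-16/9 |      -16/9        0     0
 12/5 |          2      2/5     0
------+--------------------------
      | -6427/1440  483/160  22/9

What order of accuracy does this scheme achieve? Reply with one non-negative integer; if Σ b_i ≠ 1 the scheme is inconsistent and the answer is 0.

2

b = (-6427/1440, 483/160, 22/9)
c = (0, -16/9, 12/5)
Ac = (0, 0, -32/45)
Σ b_i: (-6427/1440)·1 + 483/160·1 + 22/9·1 = 1 ✓
b·c: 483/160·(-16/9) + 22/9·12/5 = 1/2 ✓
b·c²: 483/160·256/81 + 22/9·144/25 = 15944/675 ≠ 1/3 ⇒ order 2.
b·Ac: 22/9·(-32/45) = -704/405 ≠ 1/6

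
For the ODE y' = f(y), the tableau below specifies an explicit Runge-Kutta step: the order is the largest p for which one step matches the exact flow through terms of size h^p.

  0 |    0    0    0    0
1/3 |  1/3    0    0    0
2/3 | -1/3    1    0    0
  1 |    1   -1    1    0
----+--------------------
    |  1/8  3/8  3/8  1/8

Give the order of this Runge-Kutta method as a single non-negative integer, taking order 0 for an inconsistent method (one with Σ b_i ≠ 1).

b = (1/8, 3/8, 3/8, 1/8)
c = (0, 1/3, 2/3, 1)
Ac = (0, 0, 1/3, 1/3)
Σ b_i: 1/8·1 + 3/8·1 + 3/8·1 + 1/8·1 = 1 ✓
b·c: 3/8·1/3 + 3/8·2/3 + 1/8·1 = 1/2 ✓
b·c²: 3/8·1/9 + 3/8·4/9 + 1/8·1 = 1/3 ✓
b·Ac: 3/8·1/3 + 1/8·1/3 = 1/6 ✓
b·c³: 3/8·1/27 + 3/8·8/27 + 1/8·1 = 1/4 ✓
b·(c∘Ac): 3/8·2/9 + 1/8·1/3 = 1/8 ✓
b·Ac²: 3/8·1/9 + 1/8·1/3 = 1/12 ✓
b·A²c: 1/8·1/3 = 1/24 ✓; 4 stages ⇒ order 4.

4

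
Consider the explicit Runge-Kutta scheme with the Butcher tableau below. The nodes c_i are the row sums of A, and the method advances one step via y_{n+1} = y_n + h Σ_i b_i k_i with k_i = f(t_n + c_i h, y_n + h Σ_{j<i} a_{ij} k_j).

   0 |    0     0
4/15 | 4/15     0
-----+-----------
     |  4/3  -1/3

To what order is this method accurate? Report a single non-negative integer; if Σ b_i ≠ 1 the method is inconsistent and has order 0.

b = (4/3, -1/3)
c = (0, 4/15)
Σ b_i: 4/3·1 + (-1/3)·1 = 1 ✓
b·c: (-1/3)·4/15 = -4/45 ≠ 1/2 ⇒ order 1.

1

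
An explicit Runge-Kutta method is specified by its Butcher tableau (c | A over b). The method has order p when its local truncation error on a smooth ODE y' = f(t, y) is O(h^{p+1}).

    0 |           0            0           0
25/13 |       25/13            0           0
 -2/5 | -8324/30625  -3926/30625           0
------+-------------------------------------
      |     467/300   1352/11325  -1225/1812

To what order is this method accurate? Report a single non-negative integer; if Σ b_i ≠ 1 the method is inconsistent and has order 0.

b = (467/300, 1352/11325, -1225/1812)
c = (0, 25/13, -2/5)
Ac = (0, 0, -302/1225)
Σ b_i: 467/300·1 + 1352/11325·1 + (-1225/1812)·1 = 1 ✓
b·c: 1352/11325·25/13 + (-1225/1812)·(-2/5) = 1/2 ✓
b·c²: 1352/11325·625/169 + (-1225/1812)·4/25 = 1/3 ✓
b·Ac: (-1225/1812)·(-302/1225) = 1/6 ✓; 3 stages ⇒ order 3.

3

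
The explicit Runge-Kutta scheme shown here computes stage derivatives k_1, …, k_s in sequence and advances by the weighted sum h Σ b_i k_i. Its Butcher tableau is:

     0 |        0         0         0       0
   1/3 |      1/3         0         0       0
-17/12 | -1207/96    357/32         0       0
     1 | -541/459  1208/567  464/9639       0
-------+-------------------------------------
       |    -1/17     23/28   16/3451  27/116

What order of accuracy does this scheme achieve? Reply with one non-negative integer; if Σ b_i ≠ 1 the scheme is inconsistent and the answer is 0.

4

b = (-1/17, 23/28, 16/3451, 27/116)
c = (0, 1/3, -17/12, 1)
Ac = (0, 0, 119/32, 52/81)
Σ b_i: (-1/17)·1 + 23/28·1 + 16/3451·1 + 27/116·1 = 1 ✓
b·c: 23/28·1/3 + 16/3451·(-17/12) + 27/116·1 = 1/2 ✓
b·c²: 23/28·1/9 + 16/3451·289/144 + 27/116·1 = 1/3 ✓
b·Ac: 16/3451·119/32 + 27/116·52/81 = 1/6 ✓
b·c³: 23/28·1/27 + 16/3451·(-4913/1728) + 27/116·1 = 1/4 ✓
b·(c∘Ac): 16/3451·(-2023/384) + 27/116·52/81 = 1/8 ✓
b·Ac²: 16/3451·119/96 + 27/116·1/3 = 1/12 ✓
b·A²c: 27/116·29/162 = 1/24 ✓; 4 stages ⇒ order 4.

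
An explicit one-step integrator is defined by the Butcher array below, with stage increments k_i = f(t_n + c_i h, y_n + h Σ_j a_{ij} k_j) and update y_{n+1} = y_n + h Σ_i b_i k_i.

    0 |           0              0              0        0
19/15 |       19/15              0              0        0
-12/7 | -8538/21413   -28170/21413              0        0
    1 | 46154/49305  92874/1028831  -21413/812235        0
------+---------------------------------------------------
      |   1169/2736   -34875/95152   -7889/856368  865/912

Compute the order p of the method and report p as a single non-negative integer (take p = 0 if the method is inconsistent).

4

b = (1169/2736, -34875/95152, -7889/856368, 865/912)
c = (0, 19/15, -12/7, 1)
Ac = (0, 0, -1878/1127, 138/865)
Σ b_i: 1169/2736·1 + (-34875/95152)·1 + (-7889/856368)·1 + 865/912·1 = 1 ✓
b·c: (-34875/95152)·19/15 + (-7889/856368)·(-12/7) + 865/912·1 = 1/2 ✓
b·c²: (-34875/95152)·361/225 + (-7889/856368)·144/49 + 865/912·1 = 1/3 ✓
b·Ac: (-7889/856368)·(-1878/1127) + 865/912·138/865 = 1/6 ✓
b·c³: (-34875/95152)·6859/3375 + (-7889/856368)·(-1728/343) + 865/912·1 = 1/4 ✓
b·(c∘Ac): (-7889/856368)·22536/7889 + 865/912·138/865 = 1/8 ✓
b·Ac²: (-7889/856368)·(-11894/5635) + 865/912·874/12975 = 1/12 ✓
b·A²c: 865/912·38/865 = 1/24 ✓; 4 stages ⇒ order 4.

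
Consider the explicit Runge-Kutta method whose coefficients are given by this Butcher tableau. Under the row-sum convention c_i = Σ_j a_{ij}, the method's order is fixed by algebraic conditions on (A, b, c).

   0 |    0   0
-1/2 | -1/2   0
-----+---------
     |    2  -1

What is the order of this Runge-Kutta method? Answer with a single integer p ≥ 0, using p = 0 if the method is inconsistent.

2

b = (2, -1)
c = (0, -1/2)
Σ b_i: 2·1 + (-1)·1 = 1 ✓
b·c: (-1)·(-1/2) = 1/2 ✓; 2 stages ⇒ order 2.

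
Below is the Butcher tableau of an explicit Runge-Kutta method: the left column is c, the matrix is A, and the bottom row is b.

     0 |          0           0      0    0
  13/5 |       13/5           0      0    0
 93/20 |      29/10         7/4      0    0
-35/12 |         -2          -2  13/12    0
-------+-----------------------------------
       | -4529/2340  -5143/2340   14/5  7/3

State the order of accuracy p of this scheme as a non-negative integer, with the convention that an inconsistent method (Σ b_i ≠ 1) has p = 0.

b = (-4529/2340, -5143/2340, 14/5, 7/3)
c = (0, 13/5, 93/20, -35/12)
Ac = (0, 0, 91/20, -13/80)
Σ b_i: (-4529/2340)·1 + (-5143/2340)·1 + 14/5·1 + 7/3·1 = 1 ✓
b·c: (-5143/2340)·13/5 + 14/5·93/20 + 7/3·(-35/12) = 1/2 ✓
b·c²: (-5143/2340)·169/25 + 14/5·8649/400 + 7/3·1225/144 = 3538889/54000 ≠ 1/3 ⇒ order 2.
b·Ac: 14/5·91/20 + 7/3·(-13/80) = 14833/1200 ≠ 1/6

2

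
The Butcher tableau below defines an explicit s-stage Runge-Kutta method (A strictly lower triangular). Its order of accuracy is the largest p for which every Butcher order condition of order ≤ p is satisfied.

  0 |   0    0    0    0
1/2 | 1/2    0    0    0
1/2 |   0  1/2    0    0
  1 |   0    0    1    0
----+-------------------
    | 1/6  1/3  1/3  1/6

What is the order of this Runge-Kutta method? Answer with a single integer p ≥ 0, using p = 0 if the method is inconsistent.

b = (1/6, 1/3, 1/3, 1/6)
c = (0, 1/2, 1/2, 1)
Ac = (0, 0, 1/4, 1/2)
Σ b_i: 1/6·1 + 1/3·1 + 1/3·1 + 1/6·1 = 1 ✓
b·c: 1/3·1/2 + 1/3·1/2 + 1/6·1 = 1/2 ✓
b·c²: 1/3·1/4 + 1/3·1/4 + 1/6·1 = 1/3 ✓
b·Ac: 1/3·1/4 + 1/6·1/2 = 1/6 ✓
b·c³: 1/3·1/8 + 1/3·1/8 + 1/6·1 = 1/4 ✓
b·(c∘Ac): 1/3·1/8 + 1/6·1/2 = 1/8 ✓
b·Ac²: 1/3·1/8 + 1/6·1/4 = 1/12 ✓
b·A²c: 1/6·1/4 = 1/24 ✓; 4 stages ⇒ order 4.

4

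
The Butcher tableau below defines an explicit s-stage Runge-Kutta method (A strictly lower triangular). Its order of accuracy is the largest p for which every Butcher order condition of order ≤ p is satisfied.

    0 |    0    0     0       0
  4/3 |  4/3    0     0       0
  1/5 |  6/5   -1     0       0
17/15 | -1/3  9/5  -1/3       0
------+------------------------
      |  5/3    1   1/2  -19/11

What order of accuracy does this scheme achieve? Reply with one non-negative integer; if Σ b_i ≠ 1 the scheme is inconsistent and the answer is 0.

0

b = (5/3, 1, 1/2, -19/11)
c = (0, 4/3, 1/5, 17/15)
Ac = (0, 0, -4/3, 7/3)
Σ b_i: 5/3·1 + 1·1 + 1/2·1 + (-19/11)·1 = 95/66 ≠ 1 ⇒ order 0.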